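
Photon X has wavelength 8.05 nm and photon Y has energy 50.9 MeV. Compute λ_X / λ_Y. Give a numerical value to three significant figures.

λ_X = 8.050 × 10^-9 m (from wavelength = 8.05 nm, via λ given directly).
λ_Y = 2.436 × 10^-14 m (from energy = 50.9 MeV, via λ = hc/E).
Ratio = 8.050 × 10^-9 / 2.436 × 10^-14 = 3.30 × 10^5.

3.30 × 10^5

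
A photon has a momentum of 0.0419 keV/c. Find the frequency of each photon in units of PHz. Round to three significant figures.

10.1 PHz

(h = 6.62607015e-34 J·s, c = 2.99792458e8 m/s, 1 eV = 1.602176634e-19 J.)
Convert to SI: p = 0.0419 keV/c = 2.2393e-26 kg·m/s.
Apply f = pc/h: f = 1.013e16 Hz.
Converting to PHz: f = 10.13 PHz ≈ 10.1 PHz.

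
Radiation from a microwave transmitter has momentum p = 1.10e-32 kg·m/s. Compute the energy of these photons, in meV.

0.0206 meV

Since E = pc for a photon, E = 3.298e-24 J.
Converting to meV: E = 0.02058 meV ≈ 0.0206 meV.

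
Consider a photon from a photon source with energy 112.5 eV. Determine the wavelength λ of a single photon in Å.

110 Å

Take h = 6.62607015e-34 J·s, c = 2.99792458e8 m/s, 1 eV = 1.602176634e-19 J.
First convert: E = 112.5 eV = 1.8024e-17 J.
The photon relation is λ = hc/E, giving λ = 1.102e-8 m.
Converting to Å: λ = 110.2 Å ≈ 110 Å.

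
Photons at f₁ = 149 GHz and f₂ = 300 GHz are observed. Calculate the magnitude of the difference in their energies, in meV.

0.624 meV

Using E = hf: E₁ = 9.873 × 10^-23 J, E₂ = 1.988 × 10^-22 J.
|ΔE| = |9.873 × 10^-23 − 1.988 × 10^-22| = 1.00 × 10^-22 J = 0.624 meV.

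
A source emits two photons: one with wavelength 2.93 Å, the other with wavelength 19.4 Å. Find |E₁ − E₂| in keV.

3.59 keV

Using E = hc/λ: E₁ = 6.780e-16 J, E₂ = 1.024e-16 J.
|ΔE| = |6.780e-16 − 1.024e-16| = 5.76e-16 J = 3.59 keV.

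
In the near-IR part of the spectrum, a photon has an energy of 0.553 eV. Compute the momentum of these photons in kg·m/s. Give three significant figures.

Convert to SI: E = 0.553 eV = 8.8600e-20 J.
For a photon p = E/c, so p = 2.955e-28 kg·m/s.
So p ≈ 2.96e-28 kg·m/s.

2.96e-28 kg·m/s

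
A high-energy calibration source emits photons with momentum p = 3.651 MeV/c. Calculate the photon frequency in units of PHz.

First convert: p = 3.651 MeV/c = 1.9512e-21 kg·m/s.
Since f = pc/h for a photon, f = 8.828e20 Hz.
Converting to PHz: f = 882800 PHz ≈ 8.83e5 PHz.

8.83e5 PHz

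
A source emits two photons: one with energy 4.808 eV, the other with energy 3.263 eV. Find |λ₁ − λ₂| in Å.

Using λ = hc/E: λ₁ = 2.5787·10^-7 m, λ₂ = 3.7997·10^-7 m.
|Δλ| = |2.5787·10^-7 − 3.7997·10^-7| = 1.22·10^-7 m = 1220 Å.

1220 Å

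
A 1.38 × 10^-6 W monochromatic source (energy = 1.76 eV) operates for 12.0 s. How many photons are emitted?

Total energy: E_total = P·t = 1.38 × 10^-6 × 12.0 = 1.656 × 10^-5 J.
Per-photon energy: E = 2.820 × 10^-19 J.
N = E_total / E_photon = 5.87 × 10^13.

5.87 × 10^13 photons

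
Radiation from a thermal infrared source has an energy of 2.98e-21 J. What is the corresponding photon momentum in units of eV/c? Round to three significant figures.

0.0186 eV/c

Take c = 2.99792458e8 m/s, 1 eV = 1.602176634e-19 J.
Since p = E/c for a photon, p = 9.940e-30 kg·m/s.
Converting to eV/c: p = 0.01860 eV/c ≈ 0.0186 eV/c.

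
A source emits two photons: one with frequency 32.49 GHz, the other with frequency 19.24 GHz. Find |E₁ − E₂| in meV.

0.0548 meV

Using E = hf: E₁ = 2.1528 × 10^-23 J, E₂ = 1.2749 × 10^-23 J.
|ΔE| = |2.1528 × 10^-23 − 1.2749 × 10^-23| = 8.78 × 10^-24 J = 0.0548 meV.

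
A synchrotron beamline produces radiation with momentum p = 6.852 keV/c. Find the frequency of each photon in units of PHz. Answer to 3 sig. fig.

Use h = 6.62607015e-34 J·s, c = 2.99792458e8 m/s, 1 eV = 1.602176634e-19 J.
Convert to SI: p = 6.852 keV/c = 3.6619e-24 kg·m/s.
Since f = pc/h for a photon, f = 1.657e18 Hz.
Converting to PHz: f = 1657 PHz ≈ 1660 PHz.

1660 PHz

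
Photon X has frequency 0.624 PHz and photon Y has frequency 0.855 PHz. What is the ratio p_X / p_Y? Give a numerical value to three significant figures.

0.730

p_X = 1.379e-27 kg·m/s (from frequency = 0.624 PHz, via p = hf/c).
p_Y = 1.890e-27 kg·m/s (from frequency = 0.855 PHz, via p = hf/c).
Ratio = 1.379e-27 / 1.890e-27 = 0.730.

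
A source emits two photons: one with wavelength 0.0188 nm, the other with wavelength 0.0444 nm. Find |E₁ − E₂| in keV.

38.0 keV

Using E = hc/λ: E₁ = 1.057e-14 J, E₂ = 4.474e-15 J.
|ΔE| = |1.057e-14 − 4.474e-15| = 6.09e-15 J = 38.0 keV.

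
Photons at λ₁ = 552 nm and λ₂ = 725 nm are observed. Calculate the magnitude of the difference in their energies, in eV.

Using E = hc/λ: E₁ = 3.599e-19 J, E₂ = 2.740e-19 J.
|ΔE| = |3.599e-19 − 2.740e-19| = 8.59e-20 J = 0.536 eV.

0.536 eV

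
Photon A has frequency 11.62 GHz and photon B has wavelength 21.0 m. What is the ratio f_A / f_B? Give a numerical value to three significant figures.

f_A = 1.162 × 10^10 Hz (from frequency = 11.62 GHz, via f given directly).
f_B = 1.428 × 10^7 Hz (from wavelength = 21.0 m, via f = c/λ).
Ratio = 1.162 × 10^10 / 1.428 × 10^7 = 814.

814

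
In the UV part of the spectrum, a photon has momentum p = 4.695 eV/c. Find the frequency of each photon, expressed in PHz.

1.14 PHz

Use h = 6.62607015 × 10^-34 J·s, c = 2.99792458 × 10^8 m/s, 1 eV = 1.602176634 × 10^-19 J.
In SI units: p = 4.695 eV/c = 2.5091 × 10^-27 kg·m/s.
Apply f = pc/h: f = 1.135 × 10^15 Hz.
Converting to PHz: f = 1.135 PHz ≈ 1.14 PHz.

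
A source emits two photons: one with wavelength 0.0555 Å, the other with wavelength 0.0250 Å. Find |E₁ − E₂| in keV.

Using E = hc/λ: E₁ = 3.579 × 10^-14 J, E₂ = 7.946 × 10^-14 J.
|ΔE| = |3.579 × 10^-14 − 7.946 × 10^-14| = 4.37 × 10^-14 J = 273 keV.

273 keV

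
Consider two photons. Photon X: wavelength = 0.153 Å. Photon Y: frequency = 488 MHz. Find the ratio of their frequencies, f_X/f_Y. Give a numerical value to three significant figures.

4.02·10^10

f_X = 1.959·10^19 Hz (from wavelength = 0.153 Å, via f = c/λ).
f_Y = 4.880·10^8 Hz (from frequency = 488 MHz, via f given directly).
Ratio = 1.959·10^19 / 4.880·10^8 = 4.02·10^10.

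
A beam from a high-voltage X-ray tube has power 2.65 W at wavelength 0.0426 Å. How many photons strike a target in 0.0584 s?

Total energy: E_total = P·t = 2.65 × 0.0584 = 0.1548 J.
Per-photon energy: E = 4.663e-14 J.
N = E_total / E_photon = 3.32e12.

3.32e12 photons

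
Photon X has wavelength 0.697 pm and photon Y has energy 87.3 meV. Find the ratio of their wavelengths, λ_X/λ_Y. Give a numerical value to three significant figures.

4.91e-8

λ_X = 6.970e-13 m (from wavelength = 0.697 pm, via λ given directly).
λ_Y = 1.420e-5 m (from energy = 87.3 meV, via λ = hc/E).
Ratio = 6.970e-13 / 1.420e-5 = 4.91e-8.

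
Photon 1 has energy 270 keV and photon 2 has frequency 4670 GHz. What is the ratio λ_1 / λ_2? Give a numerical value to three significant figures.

7.15 × 10^-8

λ_1 = 4.592 × 10^-12 m (from energy = 270 keV, via λ = hc/E).
λ_2 = 6.420 × 10^-5 m (from frequency = 4670 GHz, via λ = c/f).
Ratio = 4.592 × 10^-12 / 6.420 × 10^-5 = 7.15 × 10^-8.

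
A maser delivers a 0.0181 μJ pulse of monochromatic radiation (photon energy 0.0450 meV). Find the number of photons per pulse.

2.51 × 10^15 photons

Per-photon energy: E = 7.210 × 10^-24 J (from energy = 0.0450 meV).
N = E_total / E_photon = 1.81 × 10^-8 J / 7.210 × 10^-24 J = 2.51 × 10^15.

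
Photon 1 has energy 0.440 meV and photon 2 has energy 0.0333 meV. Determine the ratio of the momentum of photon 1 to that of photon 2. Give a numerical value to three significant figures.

p_1 = 2.351e-31 kg·m/s (from energy = 0.440 meV, via p = E/c).
p_2 = 1.780e-32 kg·m/s (from energy = 0.0333 meV, via p = E/c).
Ratio = 2.351e-31 / 1.780e-32 = 13.2.

13.2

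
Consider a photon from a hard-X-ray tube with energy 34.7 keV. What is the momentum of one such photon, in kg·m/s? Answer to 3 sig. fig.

(c = 2.99792458 × 10^8 m/s, 1 eV = 1.602176634 × 10^-19 J.)
First convert: E = 34.7 keV = 5.5596 × 10^-15 J.
For a photon p = E/c, so p = 1.854 × 10^-23 kg·m/s.
So p ≈ 1.85 × 10^-23 kg·m/s.

1.85 × 10^-23 kg·m/s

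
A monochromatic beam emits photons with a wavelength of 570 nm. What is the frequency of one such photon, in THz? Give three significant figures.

Use c = 2.99792458 × 10^8 m/s.
Convert to SI: λ = 570 nm = 5.7 × 10^-7 m.
Apply f = c/λ: f = 5.260 × 10^14 Hz.
Converting to THz: f = 526.0 THz ≈ 526 THz.

526 THz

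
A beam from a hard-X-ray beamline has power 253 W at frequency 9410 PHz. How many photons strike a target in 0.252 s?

Total energy: E_total = P·t = 253 × 0.252 = 63.76 J.
Per-photon energy: E = 6.235e-15 J.
N = E_total / E_photon = 1.02e16.

1.02e16 photons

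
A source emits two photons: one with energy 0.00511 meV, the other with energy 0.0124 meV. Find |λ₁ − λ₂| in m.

Using λ = hc/E: λ₁ = 0.2426 m, λ₂ = 0.09999 m.
|Δλ| = |0.2426 − 0.09999| = 0.143 m.

0.143 m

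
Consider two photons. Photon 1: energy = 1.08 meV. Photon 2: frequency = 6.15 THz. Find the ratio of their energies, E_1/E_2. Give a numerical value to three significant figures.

E_1 = 1.730 × 10^-22 J (from energy = 1.08 meV, via E given directly).
E_2 = 4.075 × 10^-21 J (from frequency = 6.15 THz, via E = hf).
Ratio = 1.730 × 10^-22 / 4.075 × 10^-21 = 0.0425.

0.0425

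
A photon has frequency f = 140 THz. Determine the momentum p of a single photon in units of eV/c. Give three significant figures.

0.579 eV/c

Convert to SI: f = 140 THz = 1.4 × 10^14 Hz.
The photon relation is p = hf/c, giving p = 3.094 × 10^-28 kg·m/s.
Converting to eV/c: p = 0.5790 eV/c ≈ 0.579 eV/c.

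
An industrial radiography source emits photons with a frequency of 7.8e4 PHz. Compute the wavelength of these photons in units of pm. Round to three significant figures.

Take c = 2.99792458e8 m/s.
In SI units: f = 7.8e4 PHz = 7.8e19 Hz.
Apply λ = c/f: λ = 3.843e-12 m.
Converting to pm: λ = 3.843 pm ≈ 3.84 pm.

3.84 pm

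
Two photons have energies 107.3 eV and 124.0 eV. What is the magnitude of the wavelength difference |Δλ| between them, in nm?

Using λ = hc/E: λ₁ = 1.1555 × 10^-8 m, λ₂ = 9.9987 × 10^-9 m.
|Δλ| = |1.1555 × 10^-8 − 9.9987 × 10^-9| = 1.56 × 10^-9 m = 1.56 nm.

1.56 nm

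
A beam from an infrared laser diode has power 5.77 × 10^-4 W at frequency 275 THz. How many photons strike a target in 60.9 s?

1.93 × 10^17 photons

Total energy: E_total = P·t = 5.77 × 10^-4 × 60.9 = 0.03514 J.
Per-photon energy: E = 1.822 × 10^-19 J.
N = E_total / E_photon = 1.93 × 10^17.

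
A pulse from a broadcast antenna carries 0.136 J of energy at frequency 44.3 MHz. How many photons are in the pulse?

4.63e24 photons

Per-photon energy: E = 2.935e-26 J (from frequency = 44.3 MHz).
N = E_total / E_photon = 0.136 J / 2.935e-26 J = 4.63e24.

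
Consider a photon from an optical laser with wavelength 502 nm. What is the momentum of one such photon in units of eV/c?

First convert: λ = 502 nm = 5.02e-7 m.
Apply p = h/λ: p = 1.320e-27 kg·m/s.
Converting to eV/c: p = 2.470 eV/c ≈ 2.47 eV/c.

2.47 eV/c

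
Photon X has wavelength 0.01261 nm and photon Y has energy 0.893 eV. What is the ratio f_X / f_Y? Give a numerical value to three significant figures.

1.10e5

f_X = 2.377e19 Hz (from wavelength = 0.01261 nm, via f = c/λ).
f_Y = 2.159e14 Hz (from energy = 0.893 eV, via f = E/h).
Ratio = 2.377e19 / 2.159e14 = 1.10e5.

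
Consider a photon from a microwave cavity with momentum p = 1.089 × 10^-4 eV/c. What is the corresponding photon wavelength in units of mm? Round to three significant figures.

Use h = 6.62607015 × 10^-34 J·s, c = 2.99792458 × 10^8 m/s, 1 eV = 1.602176634 × 10^-19 J.
Convert to SI: p = 1.089 × 10^-4 eV/c = 5.8199 × 10^-32 kg·m/s.
The photon relation is λ = h/p, giving λ = 0.01139 m.
Converting to mm: λ = 11.39 mm ≈ 11.4 mm.

11.4 mm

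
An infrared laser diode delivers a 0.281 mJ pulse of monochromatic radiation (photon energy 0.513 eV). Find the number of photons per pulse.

Per-photon energy: E = 8.219·10^-20 J (from energy = 0.513 eV).
N = E_total / E_photon = 2.81·10^-4 J / 8.219·10^-20 J = 3.42·10^15.

3.42·10^15 photons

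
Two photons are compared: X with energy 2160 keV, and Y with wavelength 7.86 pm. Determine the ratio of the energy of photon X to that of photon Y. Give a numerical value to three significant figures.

E_X = 3.461e-13 J (from energy = 2160 keV, via E given directly).
E_Y = 2.527e-14 J (from wavelength = 7.86 pm, via E = hc/λ).
Ratio = 3.461e-13 / 2.527e-14 = 13.7.

13.7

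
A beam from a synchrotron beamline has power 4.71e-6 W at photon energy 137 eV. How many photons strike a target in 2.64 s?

5.66e11 photons

Total energy: E_total = P·t = 4.71e-6 × 2.64 = 1.243e-5 J.
Per-photon energy: E = 2.195e-17 J.
N = E_total / E_photon = 5.66e11.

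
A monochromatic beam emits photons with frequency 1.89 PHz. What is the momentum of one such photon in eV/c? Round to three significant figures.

Convert to SI: f = 1.89 PHz = 1.89e15 Hz.
Since p = hf/c for a photon, p = 4.177e-27 kg·m/s.
Converting to eV/c: p = 7.816 eV/c ≈ 7.82 eV/c.

7.82 eV/c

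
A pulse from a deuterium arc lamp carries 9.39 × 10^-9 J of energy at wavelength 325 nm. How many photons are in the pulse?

1.54 × 10^10 photons

Per-photon energy: E = 6.112 × 10^-19 J (from wavelength = 325 nm).
N = E_total / E_photon = 9.39 × 10^-9 J / 6.112 × 10^-19 J = 1.54 × 10^10.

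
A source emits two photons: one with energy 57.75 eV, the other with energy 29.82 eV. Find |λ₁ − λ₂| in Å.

201 Å

Using λ = hc/E: λ₁ = 2.1469 × 10^-8 m, λ₂ = 4.1578 × 10^-8 m.
|Δλ| = |2.1469 × 10^-8 − 4.1578 × 10^-8| = 2.01 × 10^-8 m = 201 Å.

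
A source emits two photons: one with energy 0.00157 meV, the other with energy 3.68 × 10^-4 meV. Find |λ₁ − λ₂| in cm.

258 cm

Using λ = hc/E: λ₁ = 0.7897 m, λ₂ = 3.369 m.
|Δλ| = |0.7897 − 3.369| = 2.58 m = 258 cm.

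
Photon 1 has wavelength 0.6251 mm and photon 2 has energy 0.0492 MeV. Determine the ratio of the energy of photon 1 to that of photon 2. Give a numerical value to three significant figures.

4.03·10^-8

E_1 = 3.178·10^-22 J (from wavelength = 0.6251 mm, via E = hc/λ).
E_2 = 7.883·10^-15 J (from energy = 0.0492 MeV, via E given directly).
Ratio = 3.178·10^-22 / 7.883·10^-15 = 4.03·10^-8.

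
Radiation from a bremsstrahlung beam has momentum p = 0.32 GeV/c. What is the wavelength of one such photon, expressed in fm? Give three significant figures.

3.87 fm

In SI units: p = 0.32 GeV/c = 1.7102e-19 kg·m/s.
Apply λ = h/p: λ = 3.875e-15 m.
Converting to fm: λ = 3.875 fm ≈ 3.87 fm.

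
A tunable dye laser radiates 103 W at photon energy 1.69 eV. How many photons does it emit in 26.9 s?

1.02 × 10^22 photons

Total energy: E_total = P·t = 103 × 26.9 = 2771 J.
Per-photon energy: E = 2.708 × 10^-19 J.
N = E_total / E_photon = 1.02 × 10^22.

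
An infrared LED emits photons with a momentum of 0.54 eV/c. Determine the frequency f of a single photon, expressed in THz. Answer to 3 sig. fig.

131 THz

In SI units: p = 0.54 eV/c = 2.8859 × 10^-28 kg·m/s.
Apply f = pc/h: f = 1.306 × 10^14 Hz.
Converting to THz: f = 130.6 THz ≈ 131 THz.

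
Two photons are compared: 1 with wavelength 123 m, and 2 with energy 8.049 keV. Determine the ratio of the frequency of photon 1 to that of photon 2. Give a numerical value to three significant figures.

1.25e-12

f_1 = 2.437e6 Hz (from wavelength = 123 m, via f = c/λ).
f_2 = 1.946e18 Hz (from energy = 8.049 keV, via f = E/h).
Ratio = 2.437e6 / 1.946e18 = 1.25e-12.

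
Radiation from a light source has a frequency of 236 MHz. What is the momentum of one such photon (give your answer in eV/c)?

9.76e-7 eV/c

Take h = 6.62607015e-34 J·s, c = 2.99792458e8 m/s, 1 eV = 1.602176634e-19 J.
First convert: f = 236 MHz = 2.36e8 Hz.
Apply p = hf/c: p = 5.216e-34 kg·m/s.
Converting to eV/c: p = 9.760e-7 eV/c ≈ 9.76e-7 eV/c.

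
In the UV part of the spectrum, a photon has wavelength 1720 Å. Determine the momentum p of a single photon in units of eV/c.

7.21 eV/c

Take h = 6.62607015 × 10^-34 J·s, c = 2.99792458 × 10^8 m/s, 1 eV = 1.602176634 × 10^-19 J.
Convert to SI: λ = 1720 Å = 1.72 × 10^-7 m.
For a photon p = h/λ, so p = 3.852 × 10^-27 kg·m/s.
Converting to eV/c: p = 7.208 eV/c ≈ 7.21 eV/c.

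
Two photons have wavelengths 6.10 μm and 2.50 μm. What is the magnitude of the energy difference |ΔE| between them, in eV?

0.293 eV

Using E = hc/λ: E₁ = 3.256e-20 J, E₂ = 7.946e-20 J.
|ΔE| = |3.256e-20 − 7.946e-20| = 4.69e-20 J = 0.293 eV.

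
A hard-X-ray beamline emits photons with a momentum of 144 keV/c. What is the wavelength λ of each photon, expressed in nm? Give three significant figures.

Take h = 6.62607015e-34 J·s, c = 2.99792458e8 m/s, 1 eV = 1.602176634e-19 J.
In SI units: p = 144 keV/c = 7.6958e-23 kg·m/s.
Apply λ = h/p: λ = 8.610e-12 m.
Converting to nm: λ = 0.008610 nm ≈ 8.61e-3 nm.

8.61e-3 nm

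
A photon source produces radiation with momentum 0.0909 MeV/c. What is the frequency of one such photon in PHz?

2.20·10^4 PHz

Convert to SI: p = 0.0909 MeV/c = 4.8580·10^-23 kg·m/s.
Since f = pc/h for a photon, f = 2.198·10^19 Hz.
Converting to PHz: f = 21980 PHz ≈ 2.20·10^4 PHz.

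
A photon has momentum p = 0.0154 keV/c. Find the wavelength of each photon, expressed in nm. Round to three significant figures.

Use h = 6.62607015·10^-34 J·s, c = 2.99792458·10^8 m/s, 1 eV = 1.602176634·10^-19 J.
Convert to SI: p = 0.0154 keV/c = 8.2302·10^-27 kg·m/s.
For a photon λ = h/p, so λ = 8.051·10^-8 m.
Converting to nm: λ = 80.51 nm ≈ 80.5 nm.

80.5 nm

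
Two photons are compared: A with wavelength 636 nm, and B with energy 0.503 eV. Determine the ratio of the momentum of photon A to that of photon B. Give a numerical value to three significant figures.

p_A = 1.042e-27 kg·m/s (from wavelength = 636 nm, via p = h/λ).
p_B = 2.688e-28 kg·m/s (from energy = 0.503 eV, via p = E/c).
Ratio = 1.042e-27 / 2.688e-28 = 3.88.

3.88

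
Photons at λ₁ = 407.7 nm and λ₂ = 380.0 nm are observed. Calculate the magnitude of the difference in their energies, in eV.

0.222 eV

Using E = hc/λ: E₁ = 4.8723 × 10^-19 J, E₂ = 5.2275 × 10^-19 J.
|ΔE| = |4.8723 × 10^-19 − 5.2275 × 10^-19| = 3.55 × 10^-20 J = 0.222 eV.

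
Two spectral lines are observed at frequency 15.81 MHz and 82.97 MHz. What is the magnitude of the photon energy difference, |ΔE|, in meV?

Using E = hf: E₁ = 1.0476 × 10^-26 J, E₂ = 5.4977 × 10^-26 J.
|ΔE| = |1.0476 × 10^-26 − 5.4977 × 10^-26| = 4.45 × 10^-26 J = 2.78 × 10^-4 meV.

2.78 × 10^-4 meV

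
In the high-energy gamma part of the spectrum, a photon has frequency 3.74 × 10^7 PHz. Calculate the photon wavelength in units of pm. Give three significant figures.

8.02 × 10^-3 pm

Convert to SI: f = 3.74 × 10^7 PHz = 3.74 × 10^22 Hz.
For a photon λ = c/f, so λ = 8.016 × 10^-15 m.
Converting to pm: λ = 0.008016 pm ≈ 8.02 × 10^-3 pm.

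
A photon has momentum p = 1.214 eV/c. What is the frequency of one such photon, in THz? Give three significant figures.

294 THz

(h = 6.62607015e-34 J·s, c = 2.99792458e8 m/s, 1 eV = 1.602176634e-19 J.)
Convert to SI: p = 1.214 eV/c = 6.4880e-28 kg·m/s.
Since f = pc/h for a photon, f = 2.935e14 Hz.
Converting to THz: f = 293.5 THz ≈ 294 THz.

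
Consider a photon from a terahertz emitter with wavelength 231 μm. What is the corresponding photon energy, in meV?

5.37 meV

In SI units: λ = 231 μm = 2.31·10^-4 m.
Apply E = hc/λ: E = 8.599·10^-22 J.
Converting to meV: E = 5.367 meV ≈ 5.37 meV.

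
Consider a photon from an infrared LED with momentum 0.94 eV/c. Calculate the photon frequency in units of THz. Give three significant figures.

Convert to SI: p = 0.94 eV/c = 5.0236e-28 kg·m/s.
Since f = pc/h for a photon, f = 2.273e14 Hz.
Converting to THz: f = 227.3 THz ≈ 227 THz.

227 THz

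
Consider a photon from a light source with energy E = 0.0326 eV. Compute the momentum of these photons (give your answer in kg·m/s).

1.74·10^-29 kg·m/s

Use c = 2.99792458·10^8 m/s, 1 eV = 1.602176634·10^-19 J.
Convert to SI: E = 0.0326 eV = 5.2231·10^-21 J.
Since p = E/c for a photon, p = 1.742·10^-29 kg·m/s.
So p ≈ 1.74·10^-29 kg·m/s.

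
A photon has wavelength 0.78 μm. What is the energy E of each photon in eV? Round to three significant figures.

1.59 eV

Use h = 6.62607015e-34 J·s, c = 2.99792458e8 m/s, 1 eV = 1.602176634e-19 J.
In SI units: λ = 0.78 μm = 7.8e-7 m.
The photon relation is E = hc/λ, giving E = 2.547e-19 J.
Converting to eV: E = 1.590 eV ≈ 1.59 eV.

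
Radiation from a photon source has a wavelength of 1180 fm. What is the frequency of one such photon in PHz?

2.54 × 10^5 PHz

Use c = 2.99792458 × 10^8 m/s.
Convert to SI: λ = 1180 fm = 1.18 × 10^-12 m.
Since f = c/λ for a photon, f = 2.541 × 10^20 Hz.
Converting to PHz: f = 254100 PHz ≈ 2.54 × 10^5 PHz.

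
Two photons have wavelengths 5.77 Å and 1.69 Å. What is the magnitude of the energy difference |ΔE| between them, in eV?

5190 eV

Using E = hc/λ: E₁ = 3.443 × 10^-16 J, E₂ = 1.175 × 10^-15 J.
|ΔE| = |3.443 × 10^-16 − 1.175 × 10^-15| = 8.31 × 10^-16 J = 5190 eV.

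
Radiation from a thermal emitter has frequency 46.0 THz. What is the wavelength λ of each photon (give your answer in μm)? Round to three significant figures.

Use c = 2.99792458 × 10^8 m/s.
First convert: f = 46.0 THz = 4.60 × 10^13 Hz.
Apply λ = c/f: λ = 6.517 × 10^-6 m.
Converting to μm: λ = 6.517 μm ≈ 6.52 μm.

6.52 μm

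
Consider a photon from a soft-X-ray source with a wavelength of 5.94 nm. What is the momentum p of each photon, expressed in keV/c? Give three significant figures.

0.209 keV/c

In SI units: λ = 5.94 nm = 5.94 × 10^-9 m.
For a photon p = h/λ, so p = 1.116 × 10^-25 kg·m/s.
Converting to keV/c: p = 0.2087 keV/c ≈ 0.209 keV/c.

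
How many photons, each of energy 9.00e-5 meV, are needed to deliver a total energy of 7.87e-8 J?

Per-photon energy: E = 1.442e-26 J (from energy = 9.00e-5 meV).
N = E_total / E_photon = 7.87e-8 J / 1.442e-26 J = 5.46e18.

5.46e18 photons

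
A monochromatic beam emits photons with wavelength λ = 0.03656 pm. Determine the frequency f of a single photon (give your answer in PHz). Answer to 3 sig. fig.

8.20e6 PHz

First convert: λ = 0.03656 pm = 3.656e-14 m.
The photon relation is f = c/λ, giving f = 8.200e21 Hz.
Converting to PHz: f = 8.200e6 PHz ≈ 8.20e6 PHz.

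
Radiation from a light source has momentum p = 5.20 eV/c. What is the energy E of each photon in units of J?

Take c = 2.99792458 × 10^8 m/s, 1 eV = 1.602176634 × 10^-19 J.
In SI units: p = 5.20 eV/c = 2.7790 × 10^-27 kg·m/s.
The photon relation is E = pc, giving E = 8.331 × 10^-19 J.
So E ≈ 8.33 × 10^-19 J.

8.33 × 10^-19 J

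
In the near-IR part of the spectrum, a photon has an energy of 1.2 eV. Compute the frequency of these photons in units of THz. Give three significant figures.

In SI units: E = 1.2 eV = 1.9226 × 10^-19 J.
For a photon f = E/h, so f = 2.902 × 10^14 Hz.
Converting to THz: f = 290.2 THz ≈ 290 THz.

290 THz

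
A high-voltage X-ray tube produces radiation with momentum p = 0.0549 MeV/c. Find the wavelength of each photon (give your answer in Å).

Take h = 6.62607015·10^-34 J·s, c = 2.99792458·10^8 m/s, 1 eV = 1.602176634·10^-19 J.
Convert to SI: p = 0.0549 MeV/c = 2.9340·10^-23 kg·m/s.
Apply λ = h/p: λ = 2.258·10^-11 m.
Converting to Å: λ = 0.2258 Å ≈ 0.226 Å.

0.226 Å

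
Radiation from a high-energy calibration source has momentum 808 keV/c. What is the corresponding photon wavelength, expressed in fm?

1530 fm

(h = 6.62607015·10^-34 J·s, c = 2.99792458·10^8 m/s, 1 eV = 1.602176634·10^-19 J.)
In SI units: p = 808 keV/c = 4.3182·10^-22 kg·m/s.
Since λ = h/p for a photon, λ = 1.534·10^-12 m.
Converting to fm: λ = 1534 fm ≈ 1530 fm.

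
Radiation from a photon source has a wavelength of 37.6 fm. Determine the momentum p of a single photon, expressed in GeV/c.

0.0330 GeV/c

Take h = 6.62607015 × 10^-34 J·s, c = 2.99792458 × 10^8 m/s, 1 eV = 1.602176634 × 10^-19 J.
First convert: λ = 37.6 fm = 3.76 × 10^-14 m.
For a photon p = h/λ, so p = 1.762 × 10^-20 kg·m/s.
Converting to GeV/c: p = 0.03297 GeV/c ≈ 0.0330 GeV/c.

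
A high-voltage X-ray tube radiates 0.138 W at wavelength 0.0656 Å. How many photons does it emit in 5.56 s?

Total energy: E_total = P·t = 0.138 × 5.56 = 0.7673 J.
Per-photon energy: E = 3.028 × 10^-14 J.
N = E_total / E_photon = 2.53 × 10^13.

2.53 × 10^13 photons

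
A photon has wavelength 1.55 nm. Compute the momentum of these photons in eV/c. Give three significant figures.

Use h = 6.62607015e-34 J·s, c = 2.99792458e8 m/s, 1 eV = 1.602176634e-19 J.
In SI units: λ = 1.55 nm = 1.55e-9 m.
Since p = h/λ for a photon, p = 4.275e-25 kg·m/s.
Converting to eV/c: p = 799.9 eV/c ≈ 800 eV/c.

800 eV/c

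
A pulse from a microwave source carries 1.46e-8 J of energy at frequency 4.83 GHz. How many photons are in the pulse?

4.56e15 photons

Per-photon energy: E = 3.200e-24 J (from frequency = 4.83 GHz).
N = E_total / E_photon = 1.46e-8 J / 3.200e-24 J = 4.56e15.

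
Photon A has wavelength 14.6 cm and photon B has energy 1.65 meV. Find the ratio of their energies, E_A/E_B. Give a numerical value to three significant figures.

5.15e-3

E_A = 1.361e-24 J (from wavelength = 14.6 cm, via E = hc/λ).
E_B = 2.644e-22 J (from energy = 1.65 meV, via E given directly).
Ratio = 1.361e-24 / 2.644e-22 = 5.15e-3.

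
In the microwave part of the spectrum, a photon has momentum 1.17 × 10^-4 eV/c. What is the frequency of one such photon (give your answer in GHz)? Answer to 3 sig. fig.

Take h = 6.62607015 × 10^-34 J·s, c = 2.99792458 × 10^8 m/s, 1 eV = 1.602176634 × 10^-19 J.
Convert to SI: p = 1.17 × 10^-4 eV/c = 6.2528 × 10^-32 kg·m/s.
Since f = pc/h for a photon, f = 2.829 × 10^10 Hz.
Converting to GHz: f = 28.29 GHz ≈ 28.3 GHz.

28.3 GHz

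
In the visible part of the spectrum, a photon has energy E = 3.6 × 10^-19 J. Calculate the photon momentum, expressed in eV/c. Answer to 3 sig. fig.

2.25 eV/c

The photon relation is p = E/c, giving p = 1.201 × 10^-27 kg·m/s.
Converting to eV/c: p = 2.247 eV/c ≈ 2.25 eV/c.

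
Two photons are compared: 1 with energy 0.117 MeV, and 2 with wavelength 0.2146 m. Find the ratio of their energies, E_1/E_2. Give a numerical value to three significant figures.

2.03e10

E_1 = 1.875e-14 J (from energy = 0.117 MeV, via E given directly).
E_2 = 9.257e-25 J (from wavelength = 0.2146 m, via E = hc/λ).
Ratio = 1.875e-14 / 9.257e-25 = 2.03e10.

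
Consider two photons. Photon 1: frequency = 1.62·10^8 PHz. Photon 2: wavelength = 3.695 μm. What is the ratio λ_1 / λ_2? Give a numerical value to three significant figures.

λ_1 = 1.851·10^-15 m (from frequency = 1.62·10^8 PHz, via λ = c/f).
λ_2 = 3.695·10^-6 m (from wavelength = 3.695 μm, via λ given directly).
Ratio = 1.851·10^-15 / 3.695·10^-6 = 5.01·10^-10.

5.01·10^-10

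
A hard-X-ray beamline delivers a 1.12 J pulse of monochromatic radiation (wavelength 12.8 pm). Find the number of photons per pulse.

7.22 × 10^13 photons

Per-photon energy: E = 1.552 × 10^-14 J (from wavelength = 12.8 pm).
N = E_total / E_photon = 1.12 J / 1.552 × 10^-14 J = 7.22 × 10^13.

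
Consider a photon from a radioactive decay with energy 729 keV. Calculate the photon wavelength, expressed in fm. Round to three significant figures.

1700 fm

(h = 6.62607015 × 10^-34 J·s, c = 2.99792458 × 10^8 m/s, 1 eV = 1.602176634 × 10^-19 J.)
In SI units: E = 729 keV = 1.1680 × 10^-13 J.
Since λ = hc/E for a photon, λ = 1.701 × 10^-12 m.
Converting to fm: λ = 1701 fm ≈ 1700 fm.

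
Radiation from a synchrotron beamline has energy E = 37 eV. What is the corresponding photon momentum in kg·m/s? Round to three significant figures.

First convert: E = 37 eV = 5.9281e-18 J.
Since p = E/c for a photon, p = 1.977e-26 kg·m/s.
So p ≈ 1.98e-26 kg·m/s.

1.98e-26 kg·m/s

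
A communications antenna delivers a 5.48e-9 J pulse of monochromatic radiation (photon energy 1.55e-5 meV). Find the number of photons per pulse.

2.21e18 photons

Per-photon energy: E = 2.483e-27 J (from energy = 1.55e-5 meV).
N = E_total / E_photon = 5.48e-9 J / 2.483e-27 J = 2.21e18.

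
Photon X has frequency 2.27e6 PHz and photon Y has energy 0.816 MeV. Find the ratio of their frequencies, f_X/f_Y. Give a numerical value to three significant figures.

f_X = 2.270e21 Hz (from frequency = 2.27e6 PHz, via f given directly).
f_Y = 1.973e20 Hz (from energy = 0.816 MeV, via f = E/h).
Ratio = 2.270e21 / 1.973e20 = 11.5.

11.5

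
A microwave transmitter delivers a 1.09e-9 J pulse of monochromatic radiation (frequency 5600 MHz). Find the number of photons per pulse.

Per-photon energy: E = 3.711e-24 J (from frequency = 5600 MHz).
N = E_total / E_photon = 1.09e-9 J / 3.711e-24 J = 2.94e14.

2.94e14 photons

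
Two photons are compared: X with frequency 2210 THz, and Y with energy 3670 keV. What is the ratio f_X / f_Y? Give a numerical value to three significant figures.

2.49·10^-6

f_X = 2.210·10^15 Hz (from frequency = 2210 THz, via f given directly).
f_Y = 8.874·10^20 Hz (from energy = 3670 keV, via f = E/h).
Ratio = 2.210·10^15 / 8.874·10^20 = 2.49·10^-6.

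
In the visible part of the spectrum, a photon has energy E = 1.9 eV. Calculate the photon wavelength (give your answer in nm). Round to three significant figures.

653 nm

In SI units: E = 1.9 eV = 3.0441 × 10^-19 J.
Since λ = hc/E for a photon, λ = 6.525 × 10^-7 m.
Converting to nm: λ = 652.5 nm ≈ 653 nm.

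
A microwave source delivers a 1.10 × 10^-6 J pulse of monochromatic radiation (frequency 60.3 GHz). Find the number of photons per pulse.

2.75 × 10^16 photons

Per-photon energy: E = 3.996 × 10^-23 J (from frequency = 60.3 GHz).
N = E_total / E_photon = 1.10 × 10^-6 J / 3.996 × 10^-23 J = 2.75 × 10^16.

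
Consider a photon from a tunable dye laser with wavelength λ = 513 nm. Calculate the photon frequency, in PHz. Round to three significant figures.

0.584 PHz

Take c = 2.99792458e8 m/s.
Convert to SI: λ = 513 nm = 5.13e-7 m.
Since f = c/λ for a photon, f = 5.844e14 Hz.
Converting to PHz: f = 0.5844 PHz ≈ 0.584 PHz.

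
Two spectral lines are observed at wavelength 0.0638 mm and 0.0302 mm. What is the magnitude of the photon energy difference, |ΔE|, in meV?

21.6 meV

Using E = hc/λ: E₁ = 3.114e-21 J, E₂ = 6.578e-21 J.
|ΔE| = |3.114e-21 − 6.578e-21| = 3.46e-21 J = 21.6 meV.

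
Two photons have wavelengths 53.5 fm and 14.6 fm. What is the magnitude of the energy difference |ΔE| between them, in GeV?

Using E = hc/λ: E₁ = 3.713 × 10^-12 J, E₂ = 1.361 × 10^-11 J.
|ΔE| = |3.713 × 10^-12 − 1.361 × 10^-11| = 9.89 × 10^-12 J = 0.0617 GeV.

0.0617 GeV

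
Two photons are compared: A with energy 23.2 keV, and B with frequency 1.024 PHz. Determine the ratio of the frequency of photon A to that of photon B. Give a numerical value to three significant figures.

5480

f_A = 5.610 × 10^18 Hz (from energy = 23.2 keV, via f = E/h).
f_B = 1.024 × 10^15 Hz (from frequency = 1.024 PHz, via f given directly).
Ratio = 5.610 × 10^18 / 1.024 × 10^15 = 5480.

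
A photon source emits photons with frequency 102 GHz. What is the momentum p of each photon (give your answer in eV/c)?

4.22e-4 eV/c

(h = 6.62607015e-34 J·s, c = 2.99792458e8 m/s, 1 eV = 1.602176634e-19 J.)
Convert to SI: f = 102 GHz = 1.02e11 Hz.
The photon relation is p = hf/c, giving p = 2.254e-31 kg·m/s.
Converting to eV/c: p = 4.218e-4 eV/c ≈ 4.22e-4 eV/c.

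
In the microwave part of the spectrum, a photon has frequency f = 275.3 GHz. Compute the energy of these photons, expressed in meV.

1.14 meV

In SI units: f = 275.3 GHz = 2.753 × 10^11 Hz.
The photon relation is E = hf, giving E = 1.824 × 10^-22 J.
Converting to meV: E = 1.139 meV ≈ 1.14 meV.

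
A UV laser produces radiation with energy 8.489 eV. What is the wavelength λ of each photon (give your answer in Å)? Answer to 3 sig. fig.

Take h = 6.62607015e-34 J·s, c = 2.99792458e8 m/s, 1 eV = 1.602176634e-19 J.
Convert to SI: E = 8.489 eV = 1.3601e-18 J.
Apply λ = hc/E: λ = 1.461e-7 m.
Converting to Å: λ = 1461 Å ≈ 1460 Å.

1460 Å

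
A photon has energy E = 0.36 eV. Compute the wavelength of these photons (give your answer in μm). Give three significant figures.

In SI units: E = 0.36 eV = 5.7678 × 10^-20 J.
Apply λ = hc/E: λ = 3.444 × 10^-6 m.
Converting to μm: λ = 3.444 μm ≈ 3.44 μm.

3.44 μm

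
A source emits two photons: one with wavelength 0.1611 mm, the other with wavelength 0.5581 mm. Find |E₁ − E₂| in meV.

Using E = hc/λ: E₁ = 1.2331·10^-21 J, E₂ = 3.5593·10^-22 J.
|ΔE| = |1.2331·10^-21 − 3.5593·10^-22| = 8.77·10^-22 J = 5.47 meV.

5.47 meV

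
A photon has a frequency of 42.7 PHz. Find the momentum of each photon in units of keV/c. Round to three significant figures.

(h = 6.62607015 × 10^-34 J·s, c = 2.99792458 × 10^8 m/s, 1 eV = 1.602176634 × 10^-19 J.)
In SI units: f = 42.7 PHz = 4.27 × 10^16 Hz.
The photon relation is p = hf/c, giving p = 9.438 × 10^-26 kg·m/s.
Converting to keV/c: p = 0.1766 keV/c ≈ 0.177 keV/c.

0.177 keV/c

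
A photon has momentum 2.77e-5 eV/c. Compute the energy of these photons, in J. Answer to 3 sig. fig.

First convert: p = 2.77e-5 eV/c = 1.4804e-32 kg·m/s.
The photon relation is E = pc, giving E = 4.438e-24 J.
So E ≈ 4.44e-24 J.

4.44e-24 J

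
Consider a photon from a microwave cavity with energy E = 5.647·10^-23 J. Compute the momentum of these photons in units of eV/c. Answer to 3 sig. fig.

(c = 2.99792458·10^8 m/s, 1 eV = 1.602176634·10^-19 J.)
The photon relation is p = E/c, giving p = 1.884·10^-31 kg·m/s.
Converting to eV/c: p = 3.525·10^-4 eV/c ≈ 3.52·10^-4 eV/c.

3.52·10^-4 eV/c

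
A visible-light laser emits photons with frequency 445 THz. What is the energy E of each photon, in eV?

1.84 eV

Use h = 6.62607015 × 10^-34 J·s, 1 eV = 1.602176634 × 10^-19 J.
Convert to SI: f = 445 THz = 4.45 × 10^14 Hz.
For a photon E = hf, so E = 2.949 × 10^-19 J.
Converting to eV: E = 1.840 eV ≈ 1.84 eV.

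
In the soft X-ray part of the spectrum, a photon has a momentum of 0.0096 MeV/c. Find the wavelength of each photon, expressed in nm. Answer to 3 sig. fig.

Use h = 6.62607015·10^-34 J·s, c = 2.99792458·10^8 m/s, 1 eV = 1.602176634·10^-19 J.
Convert to SI: p = 0.0096 MeV/c = 5.1305·10^-24 kg·m/s.
The photon relation is λ = h/p, giving λ = 1.292·10^-10 m.
Converting to nm: λ = 0.1292 nm ≈ 0.129 nm.

0.129 nm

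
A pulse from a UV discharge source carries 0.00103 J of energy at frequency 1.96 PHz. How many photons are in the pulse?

Per-photon energy: E = 1.299e-18 J (from frequency = 1.96 PHz).
N = E_total / E_photon = 0.00103 J / 1.299e-18 J = 7.93e14.

7.93e14 photons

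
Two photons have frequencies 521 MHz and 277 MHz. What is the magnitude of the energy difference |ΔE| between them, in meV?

Using E = hf: E₁ = 3.452e-25 J, E₂ = 1.835e-25 J.
|ΔE| = |3.452e-25 − 1.835e-25| = 1.62e-25 J = 1.01e-3 meV.

1.01e-3 meV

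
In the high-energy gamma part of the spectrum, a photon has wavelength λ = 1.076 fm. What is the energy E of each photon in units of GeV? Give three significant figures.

First convert: λ = 1.076 fm = 1.076e-15 m.
Apply E = hc/λ: E = 1.846e-10 J.
Converting to GeV: E = 1.152 GeV ≈ 1.15 GeV.

1.15 GeV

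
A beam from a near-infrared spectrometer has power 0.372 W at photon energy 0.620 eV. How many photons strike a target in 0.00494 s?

1.85 × 10^16 photons

Total energy: E_total = P·t = 0.372 × 0.00494 = 0.001838 J.
Per-photon energy: E = 9.933 × 10^-20 J.
N = E_total / E_photon = 1.85 × 10^16.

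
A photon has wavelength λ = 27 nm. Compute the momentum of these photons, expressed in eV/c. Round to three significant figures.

45.9 eV/c

First convert: λ = 27 nm = 2.7e-8 m.
The photon relation is p = h/λ, giving p = 2.454e-26 kg·m/s.
Converting to eV/c: p = 45.92 eV/c ≈ 45.9 eV/c.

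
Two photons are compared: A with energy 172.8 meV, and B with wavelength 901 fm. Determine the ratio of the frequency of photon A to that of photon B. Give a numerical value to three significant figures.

f_A = 4.178·10^13 Hz (from energy = 172.8 meV, via f = E/h).
f_B = 3.327·10^20 Hz (from wavelength = 901 fm, via f = c/λ).
Ratio = 4.178·10^13 / 3.327·10^20 = 1.26·10^-7.

1.26·10^-7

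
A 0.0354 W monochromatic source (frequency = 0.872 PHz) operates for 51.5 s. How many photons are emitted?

Total energy: E_total = P·t = 0.0354 × 51.5 = 1.823 J.
Per-photon energy: E = 5.778e-19 J.
N = E_total / E_photon = 3.16e18.

3.16e18 photons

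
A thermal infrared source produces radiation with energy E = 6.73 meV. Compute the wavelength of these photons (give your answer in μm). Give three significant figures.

184 μm

Convert to SI: E = 6.73 meV = 1.0783 × 10^-21 J.
Since λ = hc/E for a photon, λ = 1.842 × 10^-4 m.
Converting to μm: λ = 184.2 μm ≈ 184 μm.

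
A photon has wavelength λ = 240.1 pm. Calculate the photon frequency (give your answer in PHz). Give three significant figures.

1250 PHz

In SI units: λ = 240.1 pm = 2.401e-10 m.
Since f = c/λ for a photon, f = 1.249e18 Hz.
Converting to PHz: f = 1249 PHz ≈ 1250 PHz.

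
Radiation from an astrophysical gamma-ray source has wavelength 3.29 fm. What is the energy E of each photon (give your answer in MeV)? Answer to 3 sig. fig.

Take h = 6.62607015e-34 J·s, c = 2.99792458e8 m/s, 1 eV = 1.602176634e-19 J.
In SI units: λ = 3.29 fm = 3.29e-15 m.
Apply E = hc/λ: E = 6.038e-11 J.
Converting to MeV: E = 376.9 MeV ≈ 377 MeV.

377 MeV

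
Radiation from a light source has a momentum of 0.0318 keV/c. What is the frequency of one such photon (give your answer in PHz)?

Take h = 6.62607015 × 10^-34 J·s, c = 2.99792458 × 10^8 m/s, 1 eV = 1.602176634 × 10^-19 J.
In SI units: p = 0.0318 keV/c = 1.6995 × 10^-26 kg·m/s.
Since f = pc/h for a photon, f = 7.689 × 10^15 Hz.
Converting to PHz: f = 7.689 PHz ≈ 7.69 PHz.

7.69 PHz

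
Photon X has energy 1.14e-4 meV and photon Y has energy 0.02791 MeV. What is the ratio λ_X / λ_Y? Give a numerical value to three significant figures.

λ_X = 10.88 m (from energy = 1.14e-4 meV, via λ = hc/E).
λ_Y = 4.442e-11 m (from energy = 0.02791 MeV, via λ = hc/E).
Ratio = 10.88 / 4.442e-11 = 2.45e11.

2.45e11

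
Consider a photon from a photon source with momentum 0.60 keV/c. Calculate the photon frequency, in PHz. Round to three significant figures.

(h = 6.62607015 × 10^-34 J·s, c = 2.99792458 × 10^8 m/s, 1 eV = 1.602176634 × 10^-19 J.)
In SI units: p = 0.60 keV/c = 3.2066 × 10^-25 kg·m/s.
Since f = pc/h for a photon, f = 1.451 × 10^17 Hz.
Converting to PHz: f = 145.1 PHz ≈ 145 PHz.

145 PHz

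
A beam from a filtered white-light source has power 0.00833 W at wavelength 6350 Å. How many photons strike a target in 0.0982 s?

Total energy: E_total = P·t = 0.00833 × 0.0982 = 8.180 × 10^-4 J.
Per-photon energy: E = 3.128 × 10^-19 J.
N = E_total / E_photon = 2.61 × 10^15.

2.61 × 10^15 photons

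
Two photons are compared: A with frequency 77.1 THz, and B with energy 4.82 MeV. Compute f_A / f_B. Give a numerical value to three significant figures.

f_A = 7.710 × 10^13 Hz (from frequency = 77.1 THz, via f given directly).
f_B = 1.165 × 10^21 Hz (from energy = 4.82 MeV, via f = E/h).
Ratio = 7.710 × 10^13 / 1.165 × 10^21 = 6.62 × 10^-8.

6.62 × 10^-8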